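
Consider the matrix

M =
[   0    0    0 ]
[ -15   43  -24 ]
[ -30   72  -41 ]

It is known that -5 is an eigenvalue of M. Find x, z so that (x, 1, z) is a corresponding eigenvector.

0, 2

We need (M + 5I)v = 0.
M + 5I = [[5, 0, 0], [-15, 48, -24], [-30, 72, -36]].
Row 1: (5)·x + (0)·1 + (0)·z = 0
Row 2: (-15)·x + (48)·1 + (-24)·z = 0
Row 3: (-30)·x + (72)·1 + (-36)·z = 0
Solving gives x = 0, z = 2.
Check: M·(0, 1, 2) = (0, -5, -10) = -5·(0, 1, 2).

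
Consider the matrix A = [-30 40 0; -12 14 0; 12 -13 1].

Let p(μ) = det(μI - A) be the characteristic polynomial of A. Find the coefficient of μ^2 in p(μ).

The coefficient of μ^2 of det(μI - A) is −trace(A).
trace(A) = (-30) + (14) + (1) = -15, so the coefficient is 15.

15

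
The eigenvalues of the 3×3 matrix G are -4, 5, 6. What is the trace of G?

7

trace(G) is the sum of the eigenvalues: (-4) + (5) + (6) = 7.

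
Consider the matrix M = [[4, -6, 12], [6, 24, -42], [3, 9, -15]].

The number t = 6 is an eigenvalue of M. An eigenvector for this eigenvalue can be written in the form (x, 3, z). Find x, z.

-9, 0

We need (M - 6I)v = 0.
M - 6I = [[-2, -6, 12], [6, 18, -42], [3, 9, -21]].
Row 1: (-2)·x + (-6)·3 + (12)·z = 0
Row 2: (6)·x + (18)·3 + (-42)·z = 0
Row 3: (3)·x + (9)·3 + (-21)·z = 0
Solving gives x = -9, z = 0.
Check: M·(-9, 3, 0) = (-54, 18, 0) = 6·(-9, 3, 0).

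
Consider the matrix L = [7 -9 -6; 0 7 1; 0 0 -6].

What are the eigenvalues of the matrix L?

L is upper triangular, so its eigenvalues are the diagonal entries.
Diagonal: 7, 7, -6.

-6, 7, 7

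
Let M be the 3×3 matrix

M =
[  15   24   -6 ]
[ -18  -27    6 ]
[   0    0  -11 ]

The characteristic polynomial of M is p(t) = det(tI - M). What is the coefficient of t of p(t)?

159

p(t) = t^3 + 23t^2 + 159t + 297.
The coefficient of t is 159.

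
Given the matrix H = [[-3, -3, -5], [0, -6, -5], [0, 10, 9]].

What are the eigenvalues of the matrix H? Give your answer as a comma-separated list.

-3, -1, 4

The characteristic polynomial is p(r) = det(rI - H).
Cofactor expansion gives p(r) = r^3 - 13r - 12.
Try r = -3: p(-3) = 0, so -3 is a root.
Dividing by (r + 3) leaves r^2 - 3r - 4.
The quadratic factors as (r + 1)·(r - 4).
Eigenvalues: -3, -1, 4.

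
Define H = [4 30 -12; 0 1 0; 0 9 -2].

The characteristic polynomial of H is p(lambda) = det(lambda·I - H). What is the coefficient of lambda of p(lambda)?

-6

p(lambda) = lambda^3 - 3·lambda^2 - 6·lambda + 8.
The coefficient of lambda is -6.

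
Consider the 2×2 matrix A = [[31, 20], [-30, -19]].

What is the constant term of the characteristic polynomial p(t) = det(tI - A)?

11

p(0) = det(0·I − A) = det(−A) = (−1)^2·det(A).
det(A) = 11, so p(0) = 11.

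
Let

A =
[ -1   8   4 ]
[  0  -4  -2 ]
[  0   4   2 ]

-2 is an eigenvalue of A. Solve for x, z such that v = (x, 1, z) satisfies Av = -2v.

-4, -1

We need (A + 2I)v = 0.
A + 2I = [[1, 8, 4], [0, -2, -2], [0, 4, 4]].
Row 1: (1)·x + (8)·1 + (4)·z = 0
Row 2: (0)·x + (-2)·1 + (-2)·z = 0
Row 3: (0)·x + (4)·1 + (4)·z = 0
Solving gives x = -4, z = -1.
Check: A·(-4, 1, -1) = (8, -2, 2) = -2·(-4, 1, -1).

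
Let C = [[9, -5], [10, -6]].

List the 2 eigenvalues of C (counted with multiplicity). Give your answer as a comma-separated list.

-1, 4

det(C - sI) = (9 - s)(-6 - s) - (-5)·(10) = s^2 - 3s - 4.
This factors as (s + 1)·(s - 4) = 0.
Eigenvalues: -1, 4.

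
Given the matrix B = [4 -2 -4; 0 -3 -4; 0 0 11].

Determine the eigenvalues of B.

B is upper triangular, so its eigenvalues are the diagonal entries.
Diagonal: 4, -3, 11.

-3, 4, 11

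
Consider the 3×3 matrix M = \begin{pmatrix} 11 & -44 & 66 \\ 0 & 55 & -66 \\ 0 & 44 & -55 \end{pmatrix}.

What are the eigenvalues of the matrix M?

Set up det(sI - M) = 0.
Expanding the 3×3 determinant: p(s) = s^3 - 11s^2 - 121s + 1331.
Try s = 11: p(11) = 0, so 11 is a root.
Dividing by (s - 11) leaves s^2 - 121.
The quadratic factors as (s + 11)·(s - 11).
Eigenvalues: -11, 11, 11.

-11, 11, 11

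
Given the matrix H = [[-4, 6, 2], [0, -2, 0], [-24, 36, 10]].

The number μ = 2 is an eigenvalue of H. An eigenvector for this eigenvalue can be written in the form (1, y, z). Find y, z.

We need (H - 2I)v = 0.
H - 2I = [[-6, 6, 2], [0, -4, 0], [-24, 36, 8]].
Row 1: (-6)·1 + (6)·y + (2)·z = 0
Row 2: (0)·1 + (-4)·y + (0)·z = 0
Row 3: (-24)·1 + (36)·y + (8)·z = 0
Solving gives y = 0, z = 3.
Check: H·(1, 0, 3) = (2, 0, 6) = 2·(1, 0, 3).

0, 3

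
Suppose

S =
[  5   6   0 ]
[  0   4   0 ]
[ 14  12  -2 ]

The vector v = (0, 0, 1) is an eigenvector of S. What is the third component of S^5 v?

First find the eigenvalue: Sv = (0, 0, -2) = -2·(0, 0, 1), so λ = -2.
Then S^5 v = λ^5·v = (-2)^5·(0, 0, 1) = -32·(0, 0, 1) = (0, 0, -32).

-32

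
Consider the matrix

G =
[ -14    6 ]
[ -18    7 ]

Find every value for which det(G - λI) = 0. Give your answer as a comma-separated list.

-5, -2

det(G - lambda·I) = (-14 - lambda)(7 - lambda) - (6)·(-18) = lambda^2 + 7·lambda + 10.
This factors as (lambda + 5)·(lambda + 2) = 0.
Eigenvalues: -5, -2.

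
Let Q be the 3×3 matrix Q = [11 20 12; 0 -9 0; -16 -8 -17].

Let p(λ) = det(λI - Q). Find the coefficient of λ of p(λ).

p(λ) = λ^3 + 15λ^2 + 59λ + 45.
The coefficient of λ is 59.

59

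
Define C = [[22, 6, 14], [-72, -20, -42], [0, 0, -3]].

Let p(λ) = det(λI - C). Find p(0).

p(0) = det(0·I − C) = det(−C) = (−1)^3·det(C).
det(C) = 24, so p(0) = -24.

-24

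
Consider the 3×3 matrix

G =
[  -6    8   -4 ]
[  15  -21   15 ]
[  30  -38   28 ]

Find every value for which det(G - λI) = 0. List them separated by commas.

-6, -2, 9

Compute the characteristic polynomial p(μ) = det(μI - G).
Expanding the 3×3 determinant: p(μ) = μ^3 - μ^2 - 60μ - 108.
Rational-root test: μ = -2 gives p(-2) = 0.
Factor out (μ + 2): p(μ) = (μ + 2)·(μ^2 - 3μ - 54).
The quadratic factors as (μ + 6)·(μ - 9).
Eigenvalues: -6, -2, 9.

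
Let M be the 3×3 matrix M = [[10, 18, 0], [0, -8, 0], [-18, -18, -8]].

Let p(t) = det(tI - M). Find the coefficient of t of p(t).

p(t) = t^3 + 6t^2 - 96t - 640.
The coefficient of t is -96.

-96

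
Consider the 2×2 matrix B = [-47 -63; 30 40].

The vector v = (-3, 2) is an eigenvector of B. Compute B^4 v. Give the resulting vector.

(-1875, 1250)

First find the eigenvalue: Bv = (15, -10) = -5·(-3, 2), so λ = -5.
Then B^4 v = λ^4·v = (-5)^4·(-3, 2) = 625·(-3, 2) = (-1875, 1250).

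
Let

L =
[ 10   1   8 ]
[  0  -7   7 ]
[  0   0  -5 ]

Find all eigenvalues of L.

L is upper triangular, so its eigenvalues are the diagonal entries.
Diagonal: 10, -7, -5.

-7, -5, 10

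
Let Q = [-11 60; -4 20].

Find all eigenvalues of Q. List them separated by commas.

det(Q - lambda·I) = (-11 - lambda)(20 - lambda) - (60)·(-4) = lambda^2 - 9·lambda + 20.
This factors as (lambda - 4)·(lambda - 5) = 0.
Eigenvalues: 4, 5.

4, 5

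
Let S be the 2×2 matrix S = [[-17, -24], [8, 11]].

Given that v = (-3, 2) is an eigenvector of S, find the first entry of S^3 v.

3

First find the eigenvalue: Sv = (3, -2) = -1·(-3, 2), so λ = -1.
Then S^3 v = λ^3·v = (-1)^3·(-3, 2) = -1·(-3, 2) = (3, -2).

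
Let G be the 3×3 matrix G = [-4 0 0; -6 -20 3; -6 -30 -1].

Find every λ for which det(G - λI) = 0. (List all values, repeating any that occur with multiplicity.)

Compute the characteristic polynomial p(s) = det(sI - G).
Expanding the 3×3 determinant: p(s) = s^3 + 25s^2 + 194s + 440.
Since p(-4) = 0, s = -4 is a root.
Factor out (s + 4): p(s) = (s + 4)·(s^2 + 21s + 110).
The quadratic factors as (s + 11)·(s + 10).
Eigenvalues: -11, -10, -4.

-11, -10, -4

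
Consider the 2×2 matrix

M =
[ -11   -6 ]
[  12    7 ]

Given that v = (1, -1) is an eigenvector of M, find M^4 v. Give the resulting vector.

(625, -625)

First find the eigenvalue: Mv = (-5, 5) = -5·(1, -1), so λ = -5.
Then M^4 v = λ^4·v = (-5)^4·(1, -1) = 625·(1, -1) = (625, -625).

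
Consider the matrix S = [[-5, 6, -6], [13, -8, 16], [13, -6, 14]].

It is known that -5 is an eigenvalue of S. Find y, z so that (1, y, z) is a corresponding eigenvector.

-1, -1

We need (S + 5I)v = 0.
S + 5I = [[0, 6, -6], [13, -3, 16], [13, -6, 19]].
Row 1: (0)·1 + (6)·y + (-6)·z = 0
Row 2: (13)·1 + (-3)·y + (16)·z = 0
Row 3: (13)·1 + (-6)·y + (19)·z = 0
Solving gives y = -1, z = -1.
Check: S·(1, -1, -1) = (-5, 5, 5) = -5·(1, -1, -1).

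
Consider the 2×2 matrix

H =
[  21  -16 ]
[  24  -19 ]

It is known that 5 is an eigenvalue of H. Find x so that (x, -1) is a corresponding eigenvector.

We need (H - 5I)v = 0.
H - 5I = [[16, -16], [24, -24]].
Row 1: (16)·x + (-16)·-1 = 0
Row 2: (24)·x + (-24)·-1 = 0
Solving gives x = -1.
Check: H·(-1, -1) = (-5, -5) = 5·(-1, -1).

-1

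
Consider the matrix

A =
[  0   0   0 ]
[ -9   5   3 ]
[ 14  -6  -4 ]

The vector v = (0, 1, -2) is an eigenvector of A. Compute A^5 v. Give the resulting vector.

First find the eigenvalue: Av = (0, -1, 2) = -1·(0, 1, -2), so λ = -1.
Then A^5 v = λ^5·v = (-1)^5·(0, 1, -2) = -1·(0, 1, -2) = (0, -1, 2).

(0, -1, 2)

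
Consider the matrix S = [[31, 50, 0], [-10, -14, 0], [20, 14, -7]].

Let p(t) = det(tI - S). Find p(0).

p(0) = det(0·I − S) = det(−S) = (−1)^3·det(S).
det(S) = -462, so p(0) = 462.

462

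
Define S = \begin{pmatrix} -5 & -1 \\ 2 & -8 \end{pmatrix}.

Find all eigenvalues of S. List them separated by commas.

det(S - sI) = (-5 - s)(-8 - s) - (-1)·(2) = s^2 + 13s + 42.
This factors as (s + 7)·(s + 6) = 0.
Eigenvalues: -7, -6.

-7, -6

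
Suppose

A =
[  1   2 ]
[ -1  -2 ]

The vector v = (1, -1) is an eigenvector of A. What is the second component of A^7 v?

First find the eigenvalue: Av = (-1, 1) = -1·(1, -1), so λ = -1.
Then A^7 v = λ^7·v = (-1)^7·(1, -1) = -1·(1, -1) = (-1, 1).

1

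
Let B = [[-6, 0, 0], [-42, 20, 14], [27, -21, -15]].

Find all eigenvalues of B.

-6, -1, 6

The characteristic polynomial is p(s) = det(sI - B).
Expanding along the first row, p(s) = s^3 + s^2 - 36s - 36.
Rational-root test: s = -6 gives p(-6) = 0.
Factor out (s + 6): p(s) = (s + 6)·(s^2 - 5s - 6).
The quadratic factors as (s + 1)·(s - 6).
Eigenvalues: -6, -1, 6.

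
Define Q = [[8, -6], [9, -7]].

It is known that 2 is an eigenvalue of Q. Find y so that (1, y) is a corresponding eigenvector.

We need (Q - 2I)v = 0.
Q - 2I = [[6, -6], [9, -9]].
Row 1: (6)·1 + (-6)·y = 0
Row 2: (9)·1 + (-9)·y = 0
Solving gives y = 1.
Check: Q·(1, 1) = (2, 2) = 2·(1, 1).

1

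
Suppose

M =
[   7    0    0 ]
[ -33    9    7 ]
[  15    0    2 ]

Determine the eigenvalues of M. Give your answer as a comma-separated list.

2, 7, 9

Set up det(λI - M) = 0.
Expanding the 3×3 determinant: p(λ) = λ^3 - 18λ^2 + 95λ - 126.
Since p(7) = 0, λ = 7 is a root.
Dividing by (λ - 7) leaves λ^2 - 11λ + 18.
The quadratic factors as (λ - 2)·(λ - 9).
Eigenvalues: 2, 7, 9.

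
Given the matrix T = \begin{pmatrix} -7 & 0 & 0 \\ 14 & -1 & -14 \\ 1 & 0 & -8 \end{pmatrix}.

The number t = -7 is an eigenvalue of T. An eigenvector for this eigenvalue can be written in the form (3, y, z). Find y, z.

0, 3

We need (T + 7I)v = 0.
T + 7I = [[0, 0, 0], [14, 6, -14], [1, 0, -1]].
Row 1: (0)·3 + (0)·y + (0)·z = 0
Row 2: (14)·3 + (6)·y + (-14)·z = 0
Row 3: (1)·3 + (0)·y + (-1)·z = 0
Solving gives y = 0, z = 3.
Check: T·(3, 0, 3) = (-21, 0, -21) = -7·(3, 0, 3).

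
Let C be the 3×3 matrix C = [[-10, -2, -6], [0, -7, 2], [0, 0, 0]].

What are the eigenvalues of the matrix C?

-10, -7, 0

C is upper triangular, so its eigenvalues are the diagonal entries.
Diagonal: -10, -7, 0.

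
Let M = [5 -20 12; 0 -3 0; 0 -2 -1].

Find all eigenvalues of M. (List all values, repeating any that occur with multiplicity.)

Compute the characteristic polynomial p(λ) = det(λI - M).
Expanding along the first row, p(λ) = λ^3 - λ^2 - 17λ - 15.
Rational-root test: λ = -1 gives p(-1) = 0.
Factor out (λ + 1): p(λ) = (λ + 1)·(λ^2 - 2λ - 15).
The quadratic factors as (λ + 3)·(λ - 5).
Eigenvalues: -3, -1, 5.

-3, -1, 5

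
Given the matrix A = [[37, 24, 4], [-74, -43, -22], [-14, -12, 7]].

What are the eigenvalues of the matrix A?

-7, -1, 9

Compute the characteristic polynomial p(r) = det(rI - A).
Expanding along the first row, p(r) = r^3 - r^2 - 65r - 63.
Try r = -7: p(-7) = 0, so -7 is a root.
Dividing by (r + 7) leaves r^2 - 8r - 9.
The quadratic factors as (r + 1)·(r - 9).
Eigenvalues: -7, -1, 9.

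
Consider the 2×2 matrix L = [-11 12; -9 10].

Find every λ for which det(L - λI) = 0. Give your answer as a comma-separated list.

det(L - μI) = (-11 - μ)(10 - μ) - (12)·(-9) = μ^2 + μ - 2.
This factors as (μ + 2)·(μ - 1) = 0.
Eigenvalues: -2, 1.

-2, 1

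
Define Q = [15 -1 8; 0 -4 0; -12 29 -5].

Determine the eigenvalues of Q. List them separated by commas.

Compute the characteristic polynomial p(λ) = det(λI - Q).
Cofactor expansion gives p(λ) = λ^3 - 6λ^2 - 19λ + 84.
Try λ = -4: p(-4) = 0, so -4 is a root.
Factor out (λ + 4): p(λ) = (λ + 4)·(λ^2 - 10λ + 21).
The quadratic factors as (λ - 3)·(λ - 7).
Eigenvalues: -4, 3, 7.

-4, 3, 7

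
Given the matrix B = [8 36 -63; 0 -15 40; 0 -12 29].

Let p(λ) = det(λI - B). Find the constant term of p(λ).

-360

p(λ) = λ^3 - 22λ^2 + 157λ - 360.
The constant term is -360.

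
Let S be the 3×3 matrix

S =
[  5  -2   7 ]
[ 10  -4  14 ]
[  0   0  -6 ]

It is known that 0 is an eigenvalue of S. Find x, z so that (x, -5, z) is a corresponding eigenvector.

-2, 0

We need (S)v = 0.
S = [[5, -2, 7], [10, -4, 14], [0, 0, -6]].
Row 1: (5)·x + (-2)·-5 + (7)·z = 0
Row 2: (10)·x + (-4)·-5 + (14)·z = 0
Row 3: (0)·x + (0)·-5 + (-6)·z = 0
Solving gives x = -2, z = 0.
Check: S·(-2, -5, 0) = (0, 0, 0) = 0·(-2, -5, 0).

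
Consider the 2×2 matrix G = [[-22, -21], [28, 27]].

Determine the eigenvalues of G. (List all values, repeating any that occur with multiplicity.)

-1, 6

det(G - rI) = (-22 - r)(27 - r) - (-21)·(28) = r^2 - 5r - 6.
This factors as (r + 1)·(r - 6) = 0.
Eigenvalues: -1, 6.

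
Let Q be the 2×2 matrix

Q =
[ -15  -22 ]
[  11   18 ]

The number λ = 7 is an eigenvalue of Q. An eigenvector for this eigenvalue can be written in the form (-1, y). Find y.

We need (Q - 7I)v = 0.
Q - 7I = [[-22, -22], [11, 11]].
Row 1: (-22)·-1 + (-22)·y = 0
Row 2: (11)·-1 + (11)·y = 0
Solving gives y = 1.
Check: Q·(-1, 1) = (-7, 7) = 7·(-1, 1).

1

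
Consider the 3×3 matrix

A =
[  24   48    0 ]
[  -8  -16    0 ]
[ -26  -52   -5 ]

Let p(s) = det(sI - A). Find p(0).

0

p(0) = det(0·I − A) = det(−A) = (−1)^3·det(A).
det(A) = 0, so p(0) = 0.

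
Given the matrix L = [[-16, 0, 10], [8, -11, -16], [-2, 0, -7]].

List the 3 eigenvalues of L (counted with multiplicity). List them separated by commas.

-12, -11, -11

Set up det(sI - L) = 0.
Expanding along the first row, p(s) = s^3 + 34s^2 + 385s + 1452.
Rational-root test: s = -11 gives p(-11) = 0.
Dividing by (s + 11) leaves s^2 + 23s + 132.
The quadratic factors as (s + 12)·(s + 11).
Eigenvalues: -12, -11, -11.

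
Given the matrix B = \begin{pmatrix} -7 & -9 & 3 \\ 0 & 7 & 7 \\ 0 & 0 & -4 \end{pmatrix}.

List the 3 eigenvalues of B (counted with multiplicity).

B is upper triangular, so its eigenvalues are the diagonal entries.
Diagonal: -7, 7, -4.

-7, -4, 7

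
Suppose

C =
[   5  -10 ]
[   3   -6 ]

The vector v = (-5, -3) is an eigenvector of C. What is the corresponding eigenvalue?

Compute Cv: C·(-5, -3) = (5, 3).
Since Cv = λv, compare component 1: 5 = λ·-5, so λ = -1.

-1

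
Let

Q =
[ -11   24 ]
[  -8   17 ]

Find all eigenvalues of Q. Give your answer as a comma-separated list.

1, 5

det(Q - tI) = (-11 - t)(17 - t) - (24)·(-8) = t^2 - 6t + 5.
This factors as (t - 1)·(t - 5) = 0.
Eigenvalues: 1, 5.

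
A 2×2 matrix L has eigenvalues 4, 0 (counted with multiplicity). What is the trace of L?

4

trace(L) is the sum of the eigenvalues: (4) + (0) = 4.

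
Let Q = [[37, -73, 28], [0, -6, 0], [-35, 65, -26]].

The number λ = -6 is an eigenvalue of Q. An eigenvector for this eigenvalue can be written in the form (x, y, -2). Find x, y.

3, 1

We need (Q + 6I)v = 0.
Q + 6I = [[43, -73, 28], [0, 0, 0], [-35, 65, -20]].
Row 1: (43)·x + (-73)·y + (28)·-2 = 0
Row 2: (0)·x + (0)·y + (0)·-2 = 0
Row 3: (-35)·x + (65)·y + (-20)·-2 = 0
Solving gives x = 3, y = 1.
Check: Q·(3, 1, -2) = (-18, -6, 12) = -6·(3, 1, -2).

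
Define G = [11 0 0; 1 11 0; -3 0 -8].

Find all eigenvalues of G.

G is lower triangular, so its eigenvalues are the diagonal entries.
Diagonal: 11, 11, -8.

-8, 11, 11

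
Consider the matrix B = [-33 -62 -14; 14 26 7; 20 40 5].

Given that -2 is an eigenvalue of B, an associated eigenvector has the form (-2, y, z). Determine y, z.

1, 0

We need (B + 2I)v = 0.
B + 2I = [[-31, -62, -14], [14, 28, 7], [20, 40, 7]].
Row 1: (-31)·-2 + (-62)·y + (-14)·z = 0
Row 2: (14)·-2 + (28)·y + (7)·z = 0
Row 3: (20)·-2 + (40)·y + (7)·z = 0
Solving gives y = 1, z = 0.
Check: B·(-2, 1, 0) = (4, -2, 0) = -2·(-2, 1, 0).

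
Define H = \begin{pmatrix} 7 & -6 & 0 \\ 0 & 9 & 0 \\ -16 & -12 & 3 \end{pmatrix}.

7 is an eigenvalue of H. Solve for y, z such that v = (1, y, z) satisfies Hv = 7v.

We need (H - 7I)v = 0.
H - 7I = [[0, -6, 0], [0, 2, 0], [-16, -12, -4]].
Row 1: (0)·1 + (-6)·y + (0)·z = 0
Row 2: (0)·1 + (2)·y + (0)·z = 0
Row 3: (-16)·1 + (-12)·y + (-4)·z = 0
Solving gives y = 0, z = -4.
Check: H·(1, 0, -4) = (7, 0, -28) = 7·(1, 0, -4).

0, -4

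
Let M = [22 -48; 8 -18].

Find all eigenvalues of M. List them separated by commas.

det(M - lambda·I) = (22 - lambda)(-18 - lambda) - (-48)·(8) = lambda^2 - 4·lambda - 12.
This factors as (lambda + 2)·(lambda - 6) = 0.
Eigenvalues: -2, 6.

-2, 6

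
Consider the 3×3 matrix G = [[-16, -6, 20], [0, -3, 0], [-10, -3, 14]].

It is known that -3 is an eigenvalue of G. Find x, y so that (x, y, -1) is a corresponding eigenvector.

-2, 1

We need (G + 3I)v = 0.
G + 3I = [[-13, -6, 20], [0, 0, 0], [-10, -3, 17]].
Row 1: (-13)·x + (-6)·y + (20)·-1 = 0
Row 2: (0)·x + (0)·y + (0)·-1 = 0
Row 3: (-10)·x + (-3)·y + (17)·-1 = 0
Solving gives x = -2, y = 1.
Check: G·(-2, 1, -1) = (6, -3, 3) = -3·(-2, 1, -1).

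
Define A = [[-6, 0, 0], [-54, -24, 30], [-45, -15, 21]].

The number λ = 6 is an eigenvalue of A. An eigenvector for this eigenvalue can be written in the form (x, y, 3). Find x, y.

We need (A - 6I)v = 0.
A - 6I = [[-12, 0, 0], [-54, -30, 30], [-45, -15, 15]].
Row 1: (-12)·x + (0)·y + (0)·3 = 0
Row 2: (-54)·x + (-30)·y + (30)·3 = 0
Row 3: (-45)·x + (-15)·y + (15)·3 = 0
Solving gives x = 0, y = 3.
Check: A·(0, 3, 3) = (0, 18, 18) = 6·(0, 3, 3).

0, 3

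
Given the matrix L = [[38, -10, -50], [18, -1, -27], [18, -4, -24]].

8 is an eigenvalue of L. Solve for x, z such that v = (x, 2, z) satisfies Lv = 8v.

We need (L - 8I)v = 0.
L - 8I = [[30, -10, -50], [18, -9, -27], [18, -4, -32]].
Row 1: (30)·x + (-10)·2 + (-50)·z = 0
Row 2: (18)·x + (-9)·2 + (-27)·z = 0
Row 3: (18)·x + (-4)·2 + (-32)·z = 0
Solving gives x = 4, z = 2.
Check: L·(4, 2, 2) = (32, 16, 16) = 8·(4, 2, 2).

4, 2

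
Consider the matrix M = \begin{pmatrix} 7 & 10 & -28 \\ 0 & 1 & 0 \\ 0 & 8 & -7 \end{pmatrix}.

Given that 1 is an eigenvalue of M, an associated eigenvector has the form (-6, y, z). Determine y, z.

-2, -2

We need (M - 1I)v = 0.
M - 1I = [[6, 10, -28], [0, 0, 0], [0, 8, -8]].
Row 1: (6)·-6 + (10)·y + (-28)·z = 0
Row 2: (0)·-6 + (0)·y + (0)·z = 0
Row 3: (0)·-6 + (8)·y + (-8)·z = 0
Solving gives y = -2, z = -2.
Check: M·(-6, -2, -2) = (-6, -2, -2) = 1·(-6, -2, -2).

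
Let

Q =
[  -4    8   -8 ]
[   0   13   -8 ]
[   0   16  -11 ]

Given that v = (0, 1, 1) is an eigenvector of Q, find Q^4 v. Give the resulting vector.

First find the eigenvalue: Qv = (0, 5, 5) = 5·(0, 1, 1), so λ = 5.
Then Q^4 v = λ^4·v = 5^4·(0, 1, 1) = 625·(0, 1, 1) = (0, 625, 625).

(0, 625, 625)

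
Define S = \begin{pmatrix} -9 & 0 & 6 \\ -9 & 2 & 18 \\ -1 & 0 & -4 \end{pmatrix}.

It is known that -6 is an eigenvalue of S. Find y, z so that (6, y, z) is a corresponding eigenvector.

We need (S + 6I)v = 0.
S + 6I = [[-3, 0, 6], [-9, 8, 18], [-1, 0, 2]].
Row 1: (-3)·6 + (0)·y + (6)·z = 0
Row 2: (-9)·6 + (8)·y + (18)·z = 0
Row 3: (-1)·6 + (0)·y + (2)·z = 0
Solving gives y = 0, z = 3.
Check: S·(6, 0, 3) = (-36, 0, -18) = -6·(6, 0, 3).

0, 3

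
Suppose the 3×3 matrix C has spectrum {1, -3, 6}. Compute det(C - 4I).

If C has eigenvalues 1, -3, 6, then C - 4I has eigenvalues -3, -7, 2.
det(C - 4I) = (-3) · (-7) · (2) = 42.

42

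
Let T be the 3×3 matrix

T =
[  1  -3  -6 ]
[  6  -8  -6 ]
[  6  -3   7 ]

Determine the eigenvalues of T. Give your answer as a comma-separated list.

Set up det(μI - T) = 0.
Cofactor expansion gives p(μ) = μ^3 - 21μ + 20.
Try μ = 1: p(1) = 0, so 1 is a root.
Dividing by (μ - 1) leaves μ^2 + μ - 20.
The quadratic factors as (μ + 5)·(μ - 4).
Eigenvalues: -5, 1, 4.

-5, 1, 4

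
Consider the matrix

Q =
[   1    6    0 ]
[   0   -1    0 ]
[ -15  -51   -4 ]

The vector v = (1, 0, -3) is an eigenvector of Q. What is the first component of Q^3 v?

First find the eigenvalue: Qv = (1, 0, -3) = 1·(1, 0, -3), so λ = 1.
Then Q^3 v = λ^3·v = 1^3·(1, 0, -3) = 1·(1, 0, -3) = (1, 0, -3).

1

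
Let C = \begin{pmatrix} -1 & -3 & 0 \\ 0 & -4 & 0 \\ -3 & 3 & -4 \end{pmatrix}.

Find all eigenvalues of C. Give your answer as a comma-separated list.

Set up det(lambda·I - C) = 0.
Expanding the 3×3 determinant: p(lambda) = lambda^3 + 9·lambda^2 + 24·lambda + 16.
Since p(-1) = 0, lambda = -1 is a root.
Dividing by (lambda + 1) leaves lambda^2 + 8·lambda + 16.
The quadratic factor is (lambda + 4)^2.
Eigenvalues: -4, -4, -1.

-4, -4, -1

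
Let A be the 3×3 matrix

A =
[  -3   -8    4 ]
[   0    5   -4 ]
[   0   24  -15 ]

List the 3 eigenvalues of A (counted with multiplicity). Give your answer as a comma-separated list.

The characteristic polynomial is p(μ) = det(μI - A).
Expanding along the first row, p(μ) = μ^3 + 13μ^2 + 51μ + 63.
Rational-root test: μ = -3 gives p(-3) = 0.
Factor out (μ + 3): p(μ) = (μ + 3)·(μ^2 + 10μ + 21).
The quadratic factors as (μ + 7)·(μ + 3).
Eigenvalues: -7, -3, -3.

-7, -3, -3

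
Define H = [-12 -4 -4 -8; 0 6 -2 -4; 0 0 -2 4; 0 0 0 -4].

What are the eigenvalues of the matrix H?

H is upper triangular, so its eigenvalues are the diagonal entries.
Diagonal: -12, 6, -2, -4.

-12, -4, -2, 6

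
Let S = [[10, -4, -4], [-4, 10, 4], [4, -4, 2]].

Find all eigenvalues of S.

6, 6, 10

Set up det(μI - S) = 0.
Cofactor expansion gives p(μ) = μ^3 - 22μ^2 + 156μ - 360.
Since p(6) = 0, μ = 6 is a root.
Factor out (μ - 6): p(μ) = (μ - 6)·(μ^2 - 16μ + 60).
The quadratic factors as (μ - 6)·(μ - 10).
Eigenvalues: 6, 6, 10.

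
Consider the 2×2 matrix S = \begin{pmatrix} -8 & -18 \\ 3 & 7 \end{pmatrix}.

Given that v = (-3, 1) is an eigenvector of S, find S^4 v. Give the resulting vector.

First find the eigenvalue: Sv = (6, -2) = -2·(-3, 1), so λ = -2.
Then S^4 v = λ^4·v = (-2)^4·(-3, 1) = 16·(-3, 1) = (-48, 16).

(-48, 16)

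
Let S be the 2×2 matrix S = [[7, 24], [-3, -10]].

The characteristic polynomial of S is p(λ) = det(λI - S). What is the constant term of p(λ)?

2

p(λ) = λ^2 + 3λ + 2.
The constant term is 2.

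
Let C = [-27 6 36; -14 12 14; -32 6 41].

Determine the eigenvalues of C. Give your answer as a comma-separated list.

The characteristic polynomial is p(μ) = det(μI - C).
Cofactor expansion gives p(μ) = μ^3 - 26μ^2 + 213μ - 540.
Rational-root test: μ = 5 gives p(5) = 0.
Factor out (μ - 5): p(μ) = (μ - 5)·(μ^2 - 21μ + 108).
The quadratic factors as (μ - 9)·(μ - 12).
Eigenvalues: 5, 9, 12.

5, 9, 12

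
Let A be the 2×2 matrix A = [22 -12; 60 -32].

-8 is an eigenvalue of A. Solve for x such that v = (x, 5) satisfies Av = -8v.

We need (A + 8I)v = 0.
A + 8I = [[30, -12], [60, -24]].
Row 1: (30)·x + (-12)·5 = 0
Row 2: (60)·x + (-24)·5 = 0
Solving gives x = 2.
Check: A·(2, 5) = (-16, -40) = -8·(2, 5).

2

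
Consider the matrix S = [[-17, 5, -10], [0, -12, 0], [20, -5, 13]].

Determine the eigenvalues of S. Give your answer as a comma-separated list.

Compute the characteristic polynomial p(λ) = det(λI - S).
Cofactor expansion gives p(λ) = λ^3 + 16λ^2 + 27λ - 252.
Rational-root test: λ = -7 gives p(-7) = 0.
Factor out (λ + 7): p(λ) = (λ + 7)·(λ^2 + 9λ - 36).
The quadratic factors as (λ + 12)·(λ - 3).
Eigenvalues: -12, -7, 3.

-12, -7, 3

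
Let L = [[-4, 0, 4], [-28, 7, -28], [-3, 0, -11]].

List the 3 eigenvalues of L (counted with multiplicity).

Set up det(sI - L) = 0.
Cofactor expansion gives p(s) = s^3 + 8s^2 - 49s - 392.
Try s = -7: p(-7) = 0, so -7 is a root.
Dividing by (s + 7) leaves s^2 + s - 56.
The quadratic factors as (s + 8)·(s - 7).
Eigenvalues: -8, -7, 7.

-8, -7, 7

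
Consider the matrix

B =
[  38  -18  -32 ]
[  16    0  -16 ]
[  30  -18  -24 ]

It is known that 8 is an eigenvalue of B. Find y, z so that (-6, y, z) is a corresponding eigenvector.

We need (B - 8I)v = 0.
B - 8I = [[30, -18, -32], [16, -8, -16], [30, -18, -32]].
Row 1: (30)·-6 + (-18)·y + (-32)·z = 0
Row 2: (16)·-6 + (-8)·y + (-16)·z = 0
Row 3: (30)·-6 + (-18)·y + (-32)·z = 0
Solving gives y = 6, z = -9.
Check: B·(-6, 6, -9) = (-48, 48, -72) = 8·(-6, 6, -9).

6, -9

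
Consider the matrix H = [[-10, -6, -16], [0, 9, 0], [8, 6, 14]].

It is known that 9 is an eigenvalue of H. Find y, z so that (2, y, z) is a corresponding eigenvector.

-1, -2

We need (H - 9I)v = 0.
H - 9I = [[-19, -6, -16], [0, 0, 0], [8, 6, 5]].
Row 1: (-19)·2 + (-6)·y + (-16)·z = 0
Row 2: (0)·2 + (0)·y + (0)·z = 0
Row 3: (8)·2 + (6)·y + (5)·z = 0
Solving gives y = -1, z = -2.
Check: H·(2, -1, -2) = (18, -9, -18) = 9·(2, -1, -2).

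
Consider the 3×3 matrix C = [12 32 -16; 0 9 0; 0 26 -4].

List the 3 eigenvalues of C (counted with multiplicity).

-4, 9, 12

Compute the characteristic polynomial p(lambda) = det(lambda·I - C).
Cofactor expansion gives p(lambda) = lambda^3 - 17·lambda^2 + 24·lambda + 432.
Since p(-4) = 0, lambda = -4 is a root.
Factor out (lambda + 4): p(lambda) = (lambda + 4)·(lambda^2 - 21·lambda + 108).
The quadratic factors as (lambda - 9)·(lambda - 12).
Eigenvalues: -4, 9, 12.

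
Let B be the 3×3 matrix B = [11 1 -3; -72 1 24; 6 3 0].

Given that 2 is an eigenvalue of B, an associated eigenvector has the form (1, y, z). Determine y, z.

0, 3

We need (B - 2I)v = 0.
B - 2I = [[9, 1, -3], [-72, -1, 24], [6, 3, -2]].
Row 1: (9)·1 + (1)·y + (-3)·z = 0
Row 2: (-72)·1 + (-1)·y + (24)·z = 0
Row 3: (6)·1 + (3)·y + (-2)·z = 0
Solving gives y = 0, z = 3.
Check: B·(1, 0, 3) = (2, 0, 6) = 2·(1, 0, 3).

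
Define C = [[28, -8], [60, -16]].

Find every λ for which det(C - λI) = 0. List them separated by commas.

4, 8

det(C - lambda·I) = (28 - lambda)(-16 - lambda) - (-8)·(60) = lambda^2 - 12·lambda + 32.
This factors as (lambda - 4)·(lambda - 8) = 0.
Eigenvalues: 4, 8.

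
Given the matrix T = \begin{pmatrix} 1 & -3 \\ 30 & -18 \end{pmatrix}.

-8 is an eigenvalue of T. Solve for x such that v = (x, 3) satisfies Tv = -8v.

1

We need (T + 8I)v = 0.
T + 8I = [[9, -3], [30, -10]].
Row 1: (9)·x + (-3)·3 = 0
Row 2: (30)·x + (-10)·3 = 0
Solving gives x = 1.
Check: T·(1, 3) = (-8, -24) = -8·(1, 3).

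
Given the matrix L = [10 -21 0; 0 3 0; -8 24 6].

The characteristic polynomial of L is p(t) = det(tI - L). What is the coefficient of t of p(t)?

108

p(t) = t^3 - 19t^2 + 108t - 180.
The coefficient of t is 108.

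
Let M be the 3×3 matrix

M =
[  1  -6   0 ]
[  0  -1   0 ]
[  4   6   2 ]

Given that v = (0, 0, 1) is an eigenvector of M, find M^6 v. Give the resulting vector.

(0, 0, 64)

First find the eigenvalue: Mv = (0, 0, 2) = 2·(0, 0, 1), so λ = 2.
Then M^6 v = λ^6·v = 2^6·(0, 0, 1) = 64·(0, 0, 1) = (0, 0, 64).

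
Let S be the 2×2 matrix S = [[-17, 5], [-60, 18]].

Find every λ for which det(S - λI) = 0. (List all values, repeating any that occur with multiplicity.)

-2, 3

det(S - λI) = (-17 - λ)(18 - λ) - (5)·(-60) = λ^2 - λ - 6.
This factors as (λ + 2)·(λ - 3) = 0.
Eigenvalues: -2, 3.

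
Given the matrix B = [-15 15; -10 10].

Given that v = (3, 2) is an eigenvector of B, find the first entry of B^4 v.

First find the eigenvalue: Bv = (-15, -10) = -5·(3, 2), so λ = -5.
Then B^4 v = λ^4·v = (-5)^4·(3, 2) = 625·(3, 2) = (1875, 1250).

1875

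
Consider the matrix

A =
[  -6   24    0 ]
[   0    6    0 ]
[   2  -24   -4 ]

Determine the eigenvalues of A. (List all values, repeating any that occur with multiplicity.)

Compute the characteristic polynomial p(μ) = det(μI - A).
Cofactor expansion gives p(μ) = μ^3 + 4μ^2 - 36μ - 144.
Try μ = -4: p(-4) = 0, so -4 is a root.
Factor out (μ + 4): p(μ) = (μ + 4)·(μ^2 - 36).
The quadratic factors as (μ + 6)·(μ - 6).
Eigenvalues: -6, -4, 6.

-6, -4, 6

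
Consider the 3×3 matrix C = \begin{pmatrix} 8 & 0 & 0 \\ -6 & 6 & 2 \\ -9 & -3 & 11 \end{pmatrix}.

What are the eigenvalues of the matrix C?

Set up det(λI - C) = 0.
Expanding the 3×3 determinant: p(λ) = λ^3 - 25λ^2 + 208λ - 576.
Since p(9) = 0, λ = 9 is a root.
Dividing by (λ - 9) leaves λ^2 - 16λ + 64.
The quadratic factor is (λ - 8)^2.
Eigenvalues: 8, 8, 9.

8, 8, 9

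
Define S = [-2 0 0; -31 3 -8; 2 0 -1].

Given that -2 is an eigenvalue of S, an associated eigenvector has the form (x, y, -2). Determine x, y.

1, 3

We need (S + 2I)v = 0.
S + 2I = [[0, 0, 0], [-31, 5, -8], [2, 0, 1]].
Row 1: (0)·x + (0)·y + (0)·-2 = 0
Row 2: (-31)·x + (5)·y + (-8)·-2 = 0
Row 3: (2)·x + (0)·y + (1)·-2 = 0
Solving gives x = 1, y = 3.
Check: S·(1, 3, -2) = (-2, -6, 4) = -2·(1, 3, -2).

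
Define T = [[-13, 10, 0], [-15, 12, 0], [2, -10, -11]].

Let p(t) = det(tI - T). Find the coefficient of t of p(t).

5

p(t) = t^3 + 12t^2 + 5t - 66.
The coefficient of t is 5.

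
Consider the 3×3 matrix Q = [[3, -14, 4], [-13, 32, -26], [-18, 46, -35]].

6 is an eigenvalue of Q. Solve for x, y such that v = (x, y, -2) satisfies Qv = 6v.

2, -1

We need (Q - 6I)v = 0.
Q - 6I = [[-3, -14, 4], [-13, 26, -26], [-18, 46, -41]].
Row 1: (-3)·x + (-14)·y + (4)·-2 = 0
Row 2: (-13)·x + (26)·y + (-26)·-2 = 0
Row 3: (-18)·x + (46)·y + (-41)·-2 = 0
Solving gives x = 2, y = -1.
Check: Q·(2, -1, -2) = (12, -6, -12) = 6·(2, -1, -2).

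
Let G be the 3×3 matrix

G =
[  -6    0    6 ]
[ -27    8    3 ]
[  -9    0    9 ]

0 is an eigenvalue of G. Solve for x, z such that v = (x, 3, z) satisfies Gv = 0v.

We need (G)v = 0.
G = [[-6, 0, 6], [-27, 8, 3], [-9, 0, 9]].
Row 1: (-6)·x + (0)·3 + (6)·z = 0
Row 2: (-27)·x + (8)·3 + (3)·z = 0
Row 3: (-9)·x + (0)·3 + (9)·z = 0
Solving gives x = 1, z = 1.
Check: G·(1, 3, 1) = (0, 0, 0) = 0·(1, 3, 1).

1, 1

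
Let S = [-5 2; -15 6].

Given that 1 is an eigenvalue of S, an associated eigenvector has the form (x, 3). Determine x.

1

We need (S - 1I)v = 0.
S - 1I = [[-6, 2], [-15, 5]].
Row 1: (-6)·x + (2)·3 = 0
Row 2: (-15)·x + (5)·3 = 0
Solving gives x = 1.
Check: S·(1, 3) = (1, 3) = 1·(1, 3).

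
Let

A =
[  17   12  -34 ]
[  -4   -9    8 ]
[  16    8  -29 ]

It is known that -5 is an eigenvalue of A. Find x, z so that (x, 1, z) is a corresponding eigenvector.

1, 1

We need (A + 5I)v = 0.
A + 5I = [[22, 12, -34], [-4, -4, 8], [16, 8, -24]].
Row 1: (22)·x + (12)·1 + (-34)·z = 0
Row 2: (-4)·x + (-4)·1 + (8)·z = 0
Row 3: (16)·x + (8)·1 + (-24)·z = 0
Solving gives x = 1, z = 1.
Check: A·(1, 1, 1) = (-5, -5, -5) = -5·(1, 1, 1).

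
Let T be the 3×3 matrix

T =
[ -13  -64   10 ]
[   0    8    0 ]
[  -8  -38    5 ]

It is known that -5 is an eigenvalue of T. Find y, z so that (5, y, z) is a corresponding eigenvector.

0, 4

We need (T + 5I)v = 0.
T + 5I = [[-8, -64, 10], [0, 13, 0], [-8, -38, 10]].
Row 1: (-8)·5 + (-64)·y + (10)·z = 0
Row 2: (0)·5 + (13)·y + (0)·z = 0
Row 3: (-8)·5 + (-38)·y + (10)·z = 0
Solving gives y = 0, z = 4.
Check: T·(5, 0, 4) = (-25, 0, -20) = -5·(5, 0, 4).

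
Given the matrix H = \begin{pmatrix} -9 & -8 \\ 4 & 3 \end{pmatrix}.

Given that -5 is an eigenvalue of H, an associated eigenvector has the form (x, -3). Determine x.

We need (H + 5I)v = 0.
H + 5I = [[-4, -8], [4, 8]].
Row 1: (-4)·x + (-8)·-3 = 0
Row 2: (4)·x + (8)·-3 = 0
Solving gives x = 6.
Check: H·(6, -3) = (-30, 15) = -5·(6, -3).

6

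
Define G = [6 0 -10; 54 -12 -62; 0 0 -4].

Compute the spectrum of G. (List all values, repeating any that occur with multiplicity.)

The characteristic polynomial is p(λ) = det(λI - G).
Expanding along the first row, p(λ) = λ^3 + 10λ^2 - 48λ - 288.
Since p(6) = 0, λ = 6 is a root.
Dividing by (λ - 6) leaves λ^2 + 16λ + 48.
The quadratic factors as (λ + 12)·(λ + 4).
Eigenvalues: -12, -4, 6.

-12, -4, 6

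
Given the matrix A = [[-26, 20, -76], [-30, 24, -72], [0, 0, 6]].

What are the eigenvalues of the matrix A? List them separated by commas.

Compute the characteristic polynomial p(μ) = det(μI - A).
Expanding along the first row, p(μ) = μ^3 - 4μ^2 - 36μ + 144.
Try μ = 6: p(6) = 0, so 6 is a root.
Factor out (μ - 6): p(μ) = (μ - 6)·(μ^2 + 2μ - 24).
The quadratic factors as (μ + 6)·(μ - 4).
Eigenvalues: -6, 4, 6.

-6, 4, 6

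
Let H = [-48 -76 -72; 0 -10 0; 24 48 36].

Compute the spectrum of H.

-12, -10, 0

Compute the characteristic polynomial p(t) = det(tI - H).
Cofactor expansion gives p(t) = t^3 + 22t^2 + 120t.
Try t = 0: p(0) = 0, so 0 is a root.
Dividing by t leaves t^2 + 22t + 120.
The quadratic factors as (t + 12)·(t + 10).
Eigenvalues: -12, -10, 0.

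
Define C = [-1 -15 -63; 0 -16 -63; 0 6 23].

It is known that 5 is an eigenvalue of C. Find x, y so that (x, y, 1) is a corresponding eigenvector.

-3, -3

We need (C - 5I)v = 0.
C - 5I = [[-6, -15, -63], [0, -21, -63], [0, 6, 18]].
Row 1: (-6)·x + (-15)·y + (-63)·1 = 0
Row 2: (0)·x + (-21)·y + (-63)·1 = 0
Row 3: (0)·x + (6)·y + (18)·1 = 0
Solving gives x = -3, y = -3.
Check: C·(-3, -3, 1) = (-15, -15, 5) = 5·(-3, -3, 1).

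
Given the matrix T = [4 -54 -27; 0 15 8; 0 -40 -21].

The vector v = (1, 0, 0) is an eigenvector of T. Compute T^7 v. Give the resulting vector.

(16384, 0, 0)

First find the eigenvalue: Tv = (4, 0, 0) = 4·(1, 0, 0), so λ = 4.
Then T^7 v = λ^7·v = 4^7·(1, 0, 0) = 16384·(1, 0, 0) = (16384, 0, 0).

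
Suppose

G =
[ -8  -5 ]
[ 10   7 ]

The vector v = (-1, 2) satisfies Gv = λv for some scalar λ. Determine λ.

2

Compute Gv: G·(-1, 2) = (-2, 4).
Since Gv = λv, compare component 1: -2 = λ·-1, so λ = 2.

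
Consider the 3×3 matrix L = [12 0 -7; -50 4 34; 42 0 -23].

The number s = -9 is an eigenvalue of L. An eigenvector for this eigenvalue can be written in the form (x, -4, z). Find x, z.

1, 3

We need (L + 9I)v = 0.
L + 9I = [[21, 0, -7], [-50, 13, 34], [42, 0, -14]].
Row 1: (21)·x + (0)·-4 + (-7)·z = 0
Row 2: (-50)·x + (13)·-4 + (34)·z = 0
Row 3: (42)·x + (0)·-4 + (-14)·z = 0
Solving gives x = 1, z = 3.
Check: L·(1, -4, 3) = (-9, 36, -27) = -9·(1, -4, 3).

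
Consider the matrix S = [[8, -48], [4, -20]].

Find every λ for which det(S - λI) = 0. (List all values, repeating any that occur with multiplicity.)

-8, -4

det(S - lambda·I) = (8 - lambda)(-20 - lambda) - (-48)·(4) = lambda^2 + 12·lambda + 32.
This factors as (lambda + 8)·(lambda + 4) = 0.
Eigenvalues: -8, -4.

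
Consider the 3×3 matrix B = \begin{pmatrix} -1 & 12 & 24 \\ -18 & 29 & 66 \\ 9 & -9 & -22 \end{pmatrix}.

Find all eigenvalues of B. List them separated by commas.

-4, -1, 11

The characteristic polynomial is p(μ) = det(μI - B).
Expanding the 3×3 determinant: p(μ) = μ^3 - 6μ^2 - 51μ - 44.
Rational-root test: μ = 11 gives p(11) = 0.
Dividing by (μ - 11) leaves μ^2 + 5μ + 4.
The quadratic factors as (μ + 4)·(μ + 1).
Eigenvalues: -4, -1, 11.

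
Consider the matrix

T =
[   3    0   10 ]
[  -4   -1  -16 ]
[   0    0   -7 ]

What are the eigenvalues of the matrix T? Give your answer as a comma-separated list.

The characteristic polynomial is p(t) = det(tI - T).
Cofactor expansion gives p(t) = t^3 + 5t^2 - 17t - 21.
Since p(-7) = 0, t = -7 is a root.
Dividing by (t + 7) leaves t^2 - 2t - 3.
The quadratic factors as (t + 1)·(t - 3).
Eigenvalues: -7, -1, 3.

-7, -1, 3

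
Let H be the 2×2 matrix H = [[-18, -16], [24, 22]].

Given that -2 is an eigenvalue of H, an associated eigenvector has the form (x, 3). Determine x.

We need (H + 2I)v = 0.
H + 2I = [[-16, -16], [24, 24]].
Row 1: (-16)·x + (-16)·3 = 0
Row 2: (24)·x + (24)·3 = 0
Solving gives x = -3.
Check: H·(-3, 3) = (6, -6) = -2·(-3, 3).

-3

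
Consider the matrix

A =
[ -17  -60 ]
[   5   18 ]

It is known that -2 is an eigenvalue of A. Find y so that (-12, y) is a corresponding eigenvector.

3

We need (A + 2I)v = 0.
A + 2I = [[-15, -60], [5, 20]].
Row 1: (-15)·-12 + (-60)·y = 0
Row 2: (5)·-12 + (20)·y = 0
Solving gives y = 3.
Check: A·(-12, 3) = (24, -6) = -2·(-12, 3).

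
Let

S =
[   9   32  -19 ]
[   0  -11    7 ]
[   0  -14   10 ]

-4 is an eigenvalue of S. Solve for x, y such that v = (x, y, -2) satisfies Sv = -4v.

2, -2

We need (S + 4I)v = 0.
S + 4I = [[13, 32, -19], [0, -7, 7], [0, -14, 14]].
Row 1: (13)·x + (32)·y + (-19)·-2 = 0
Row 2: (0)·x + (-7)·y + (7)·-2 = 0
Row 3: (0)·x + (-14)·y + (14)·-2 = 0
Solving gives x = 2, y = -2.
Check: S·(2, -2, -2) = (-8, 8, 8) = -4·(2, -2, -2).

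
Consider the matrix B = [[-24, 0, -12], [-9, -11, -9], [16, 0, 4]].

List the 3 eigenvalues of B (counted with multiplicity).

Compute the characteristic polynomial p(t) = det(tI - B).
Expanding along the first row, p(t) = t^3 + 31t^2 + 316t + 1056.
Try t = -11: p(-11) = 0, so -11 is a root.
Dividing by (t + 11) leaves t^2 + 20t + 96.
The quadratic factors as (t + 12)·(t + 8).
Eigenvalues: -12, -11, -8.

-12, -11, -8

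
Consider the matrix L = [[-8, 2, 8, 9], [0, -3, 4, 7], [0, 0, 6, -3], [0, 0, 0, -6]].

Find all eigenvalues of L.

L is upper triangular, so its eigenvalues are the diagonal entries.
Diagonal: -8, -3, 6, -6.

-8, -6, -3, 6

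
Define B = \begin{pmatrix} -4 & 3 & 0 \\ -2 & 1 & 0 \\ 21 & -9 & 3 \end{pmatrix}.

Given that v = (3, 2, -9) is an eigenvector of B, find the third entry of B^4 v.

First find the eigenvalue: Bv = (-6, -4, 18) = -2·(3, 2, -9), so λ = -2.
Then B^4 v = λ^4·v = (-2)^4·(3, 2, -9) = 16·(3, 2, -9) = (48, 32, -144).

-144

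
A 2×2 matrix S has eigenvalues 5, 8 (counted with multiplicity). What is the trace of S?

trace(S) is the sum of the eigenvalues: (5) + (8) = 13.

13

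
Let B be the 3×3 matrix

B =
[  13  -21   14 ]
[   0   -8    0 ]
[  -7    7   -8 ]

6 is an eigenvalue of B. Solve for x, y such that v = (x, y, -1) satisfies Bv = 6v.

We need (B - 6I)v = 0.
B - 6I = [[7, -21, 14], [0, -14, 0], [-7, 7, -14]].
Row 1: (7)·x + (-21)·y + (14)·-1 = 0
Row 2: (0)·x + (-14)·y + (0)·-1 = 0
Row 3: (-7)·x + (7)·y + (-14)·-1 = 0
Solving gives x = 2, y = 0.
Check: B·(2, 0, -1) = (12, 0, -6) = 6·(2, 0, -1).

2, 0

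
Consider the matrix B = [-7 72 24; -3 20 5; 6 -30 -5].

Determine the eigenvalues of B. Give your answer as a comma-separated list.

1, 2, 5

Compute the characteristic polynomial p(λ) = det(λI - B).
Expanding the 3×3 determinant: p(λ) = λ^3 - 8λ^2 + 17λ - 10.
Rational-root test: λ = 2 gives p(2) = 0.
Dividing by (λ - 2) leaves λ^2 - 6λ + 5.
The quadratic factors as (λ - 1)·(λ - 5).
Eigenvalues: 1, 2, 5.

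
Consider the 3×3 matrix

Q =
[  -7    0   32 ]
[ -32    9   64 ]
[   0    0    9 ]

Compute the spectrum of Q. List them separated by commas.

Set up det(sI - Q) = 0.
Expanding along the first row, p(s) = s^3 - 11s^2 - 45s + 567.
Since p(-7) = 0, s = -7 is a root.
Factor out (s + 7): p(s) = (s + 7)·(s^2 - 18s + 81).
The quadratic factor is (s - 9)^2.
Eigenvalues: -7, 9, 9.

-7, 9, 9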